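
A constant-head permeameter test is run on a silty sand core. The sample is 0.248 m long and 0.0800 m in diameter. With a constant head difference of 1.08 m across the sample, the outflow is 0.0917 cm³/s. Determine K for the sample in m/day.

0.362

Cross-sectional area A = π·(d/2)² = π × (0.0800/2)² = 0.005027 m².
Convert discharge: 0.0917 cm³/s = 9.170e-08 m³/s.
Darcy's law rearranged: K = Q·L / (A·Δh) = 9.170e-08 × 0.248 / (0.005027 × 1.08) = 4.189e-06 m/s = 0.3619 m/day.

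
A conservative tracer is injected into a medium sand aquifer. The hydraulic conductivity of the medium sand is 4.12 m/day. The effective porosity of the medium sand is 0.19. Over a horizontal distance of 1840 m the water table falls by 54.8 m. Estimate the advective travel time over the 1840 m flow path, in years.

Hydraulic gradient i = Δh / L = 54.8 / 1840 = 0.02978.
Darcy flux q = K · i = 4.120 × 0.02978 = 0.1227 m/day.
Seepage velocity v = q / n_e = 0.1227 / 0.19 = 0.6458 m/day.
Travel time t = L / v = 1840 / 0.6458 = 2849 days = 7.800 years.

7.80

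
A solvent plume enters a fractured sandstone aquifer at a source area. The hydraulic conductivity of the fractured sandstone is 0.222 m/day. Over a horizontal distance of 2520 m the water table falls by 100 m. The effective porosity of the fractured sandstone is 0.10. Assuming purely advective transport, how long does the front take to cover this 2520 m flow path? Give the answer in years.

78.3

Hydraulic gradient i = Δh / L = 100 / 2520 = 0.03968.
Darcy flux q = K · i = 0.2220 × 0.03968 = 0.008810 m/day.
Seepage velocity v = q / n_e = 0.008810 / 0.10 = 0.08810 m/day.
Travel time t = L / v = 2520 / 0.08810 = 28605 days = 78.32 years.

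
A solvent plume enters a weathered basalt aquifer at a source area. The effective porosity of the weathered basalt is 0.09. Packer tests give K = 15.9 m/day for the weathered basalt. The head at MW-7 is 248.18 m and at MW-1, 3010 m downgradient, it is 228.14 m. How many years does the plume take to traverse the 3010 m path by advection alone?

Hydraulic gradient i = (248.18 − 228.14) / 3010 = 20.04 / 3010 = 0.006658.
Darcy flux q = K · i = 15.90 × 0.006658 = 0.1059 m/day.
Seepage velocity v = q / n_e = 0.1059 / 0.09 = 1.176 m/day.
Travel time t = L / v = 3010 / 1.176 = 2559 days = 7.006 years.

7.01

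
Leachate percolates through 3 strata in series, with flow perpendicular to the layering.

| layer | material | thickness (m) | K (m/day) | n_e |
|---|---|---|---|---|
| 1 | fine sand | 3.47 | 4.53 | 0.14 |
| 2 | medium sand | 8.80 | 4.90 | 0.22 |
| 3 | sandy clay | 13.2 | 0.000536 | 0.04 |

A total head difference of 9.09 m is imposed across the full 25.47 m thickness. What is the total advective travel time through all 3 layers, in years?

With flow normal to the layers, continuity requires the same specific discharge q through every layer.
Σ(b_i/K_i) = 3.47/4.53 + 8.80/4.90 + 13.2/0.000536 = 24629 d.
q = Δh / Σ(b_i/K_i) = 9.09 / 24629 = 0.0003691 m/day.
In each layer the seepage velocity is v_i = q/n_i, so the layer transit time is t_i = b_i·n_i / q:
  layer 1 (fine sand): t_1 = 3.47 × 0.14 / 0.0003691 = 1316 d
  layer 2 (medium sand): t_2 = 8.80 × 0.22 / 0.0003691 = 5246 d
  layer 3 (sandy clay): t_3 = 13.2 × 0.04 / 0.0003691 = 1431 d
Total t = Σ t_i = 7993 days = 21.88 years.

21.9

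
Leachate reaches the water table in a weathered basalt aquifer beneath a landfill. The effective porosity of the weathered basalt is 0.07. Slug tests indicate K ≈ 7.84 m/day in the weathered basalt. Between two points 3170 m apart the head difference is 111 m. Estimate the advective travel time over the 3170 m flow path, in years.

2.21

Hydraulic gradient i = Δh / L = 111 / 3170 = 0.03502.
Darcy flux q = K · i = 7.840 × 0.03502 = 0.2745 m/day.
Seepage velocity v = q / n_e = 0.2745 / 0.07 = 3.922 m/day.
Travel time t = L / v = 3170 / 3.922 = 808.3 days = 2.213 years.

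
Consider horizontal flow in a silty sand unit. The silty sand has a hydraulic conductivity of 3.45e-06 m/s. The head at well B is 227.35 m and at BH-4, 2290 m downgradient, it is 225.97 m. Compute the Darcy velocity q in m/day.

Convert K: 3.45e-06 m/s × 86400 = 0.2981 m/day.
Hydraulic gradient i = (227.35 − 225.97) / 2290 = 1.38 / 2290 = 0.0006026.
Specific discharge q = K · i = 0.2981 × 0.0006026 = 0.0001796 m/day.

0.000180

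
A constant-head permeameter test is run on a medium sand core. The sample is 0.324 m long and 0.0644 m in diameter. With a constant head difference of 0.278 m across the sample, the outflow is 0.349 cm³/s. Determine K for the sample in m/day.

Cross-sectional area A = π·(d/2)² = π × (0.0644/2)² = 0.003257 m².
Convert discharge: 0.349 cm³/s = 3.490e-07 m³/s.
Darcy's law rearranged: K = Q·L / (A·Δh) = 3.490e-07 × 0.324 / (0.003257 × 0.278) = 0.0001249 m/s = 10.79 m/day.

10.8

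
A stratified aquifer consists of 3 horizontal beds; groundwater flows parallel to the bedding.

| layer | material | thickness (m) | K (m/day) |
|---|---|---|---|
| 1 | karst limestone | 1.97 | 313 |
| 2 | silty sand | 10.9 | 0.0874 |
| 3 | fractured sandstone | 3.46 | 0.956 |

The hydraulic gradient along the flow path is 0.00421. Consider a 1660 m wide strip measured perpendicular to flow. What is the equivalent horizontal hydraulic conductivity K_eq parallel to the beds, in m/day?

38.0

Flow is parallel to layering, so each bed carries its own Darcy discharge and the transmissivities add.
Σ(K_i·b_i) = 313×1.97 + 0.0874×10.9 + 0.956×3.46 = 620.9 m²/day.
Total thickness b = 16.33 m, so K_eq = Σ(K_i·b_i)/b = 38.02 m/day.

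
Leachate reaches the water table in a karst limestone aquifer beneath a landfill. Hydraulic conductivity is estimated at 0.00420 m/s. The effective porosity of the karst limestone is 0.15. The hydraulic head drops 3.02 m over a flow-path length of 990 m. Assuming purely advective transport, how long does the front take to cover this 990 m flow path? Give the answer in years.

Convert K: 0.00420 m/s × 86400 = 362.9 m/day.
Hydraulic gradient i = Δh / L = 3.02 / 990 = 0.003051.
Darcy flux q = K · i = 362.9 × 0.003051 = 1.107 m/day.
Seepage velocity v = q / n_e = 1.107 / 0.15 = 7.380 m/day.
Travel time t = L / v = 990 / 7.380 = 134.2 days = 0.3673 years.

0.367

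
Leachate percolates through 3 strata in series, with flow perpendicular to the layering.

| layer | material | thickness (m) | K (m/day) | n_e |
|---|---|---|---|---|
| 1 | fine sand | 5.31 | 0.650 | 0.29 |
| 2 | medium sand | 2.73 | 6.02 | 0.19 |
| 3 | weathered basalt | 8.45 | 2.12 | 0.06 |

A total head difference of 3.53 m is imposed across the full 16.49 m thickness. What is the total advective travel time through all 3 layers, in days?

With flow normal to the layers, continuity requires the same specific discharge q through every layer.
Σ(b_i/K_i) = 5.31/0.650 + 2.73/6.02 + 8.45/2.12 = 12.61 d.
q = Δh / Σ(b_i/K_i) = 3.53 / 12.61 = 0.2800 m/day.
In each layer the seepage velocity is v_i = q/n_i, so the layer transit time is t_i = b_i·n_i / q:
  layer 1 (fine sand): t_1 = 5.31 × 0.29 / 0.2800 = 5.500 d
  layer 2 (medium sand): t_2 = 2.73 × 0.19 / 0.2800 = 1.853 d
  layer 3 (weathered basalt): t_3 = 8.45 × 0.06 / 0.2800 = 1.811 d
Total t = Σ t_i = 9.164 days.

9.16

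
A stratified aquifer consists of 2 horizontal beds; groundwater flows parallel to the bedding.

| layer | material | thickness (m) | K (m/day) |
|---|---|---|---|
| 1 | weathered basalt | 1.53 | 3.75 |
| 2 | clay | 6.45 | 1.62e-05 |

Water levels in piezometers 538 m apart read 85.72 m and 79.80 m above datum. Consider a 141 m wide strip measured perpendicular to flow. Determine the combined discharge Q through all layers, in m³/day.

Flow is parallel to layering, so each bed carries its own Darcy discharge and the transmissivities add.
Σ(K_i·b_i) = 3.75×1.53 + 1.62e-05×6.45 = 5.738 m²/day.
Hydraulic gradient i = (85.72 − 79.80) / 538 = 5.92 / 538 = 0.01100.
Q = Σ(K_i·b_i) · W · i = 5.738 × 141 × 0.01100 = 8.902 m³/day.

8.90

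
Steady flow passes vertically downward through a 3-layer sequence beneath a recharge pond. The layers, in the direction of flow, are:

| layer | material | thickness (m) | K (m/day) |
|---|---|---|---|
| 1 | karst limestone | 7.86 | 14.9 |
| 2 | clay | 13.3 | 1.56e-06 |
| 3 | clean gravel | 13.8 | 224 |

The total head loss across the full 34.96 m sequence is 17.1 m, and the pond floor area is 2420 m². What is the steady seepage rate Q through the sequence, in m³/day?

0.00485

Flow is perpendicular to layering, so the layers act in series and the equivalent K is the thickness-weighted harmonic mean.
Total thickness L = 7.86 + 13.3 + 13.8 = 34.96 m.
Σ(b_i/K_i) = 7.86/14.9 + 13.3/1.56e-06 + 13.8/224 = 8.526e+06 d.
K_eq = L / Σ(b_i/K_i) = 34.96 / 8.526e+06 = 4.101e-06 m/day.
Q = K_eq · A · (Δh/L) = 4.101e-06 × 2420 × (17.1/34.96) = 0.004854 m³/day.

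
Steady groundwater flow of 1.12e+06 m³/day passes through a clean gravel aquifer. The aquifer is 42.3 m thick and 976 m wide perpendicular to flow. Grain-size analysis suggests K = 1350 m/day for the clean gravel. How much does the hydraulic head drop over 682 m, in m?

13.7

Cross-sectional area A = 976 × 42.3 = 41285 m².
From Q = K·A·i, i = Q / (K·A) = 1.12e+06 / (1350 × 41285) = 0.02010.
Head loss Δh = i · L = 0.02010 × 682 = 13.70 m.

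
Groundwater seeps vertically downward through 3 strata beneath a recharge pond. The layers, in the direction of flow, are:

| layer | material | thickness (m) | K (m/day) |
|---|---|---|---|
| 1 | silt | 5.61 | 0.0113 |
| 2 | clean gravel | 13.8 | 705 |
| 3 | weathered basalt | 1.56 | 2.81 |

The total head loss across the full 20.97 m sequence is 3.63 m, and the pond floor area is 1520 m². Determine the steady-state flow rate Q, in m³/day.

Flow is perpendicular to layering, so the layers act in series and the equivalent K is the thickness-weighted harmonic mean.
Total thickness L = 5.61 + 13.8 + 1.56 = 20.97 m.
Σ(b_i/K_i) = 5.61/0.0113 + 13.8/705 + 1.56/2.81 = 497.0 d.
K_eq = L / Σ(b_i/K_i) = 20.97 / 497.0 = 0.04219 m/day.
Q = K_eq · A · (Δh/L) = 0.04219 × 1520 × (3.63/20.97) = 11.10 m³/day.

11.1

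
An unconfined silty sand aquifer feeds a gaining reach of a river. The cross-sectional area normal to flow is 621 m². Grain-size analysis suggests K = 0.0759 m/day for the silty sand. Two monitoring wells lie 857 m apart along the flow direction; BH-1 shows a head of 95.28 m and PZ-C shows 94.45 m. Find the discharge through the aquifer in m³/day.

0.0456

Hydraulic gradient i = (95.28 − 94.45) / 857 = 0.83 / 857 = 0.0009685.
Darcy's law: Q = K · A · i = 0.07590 × 621.0 × 0.0009685 = 0.04565 m³/day.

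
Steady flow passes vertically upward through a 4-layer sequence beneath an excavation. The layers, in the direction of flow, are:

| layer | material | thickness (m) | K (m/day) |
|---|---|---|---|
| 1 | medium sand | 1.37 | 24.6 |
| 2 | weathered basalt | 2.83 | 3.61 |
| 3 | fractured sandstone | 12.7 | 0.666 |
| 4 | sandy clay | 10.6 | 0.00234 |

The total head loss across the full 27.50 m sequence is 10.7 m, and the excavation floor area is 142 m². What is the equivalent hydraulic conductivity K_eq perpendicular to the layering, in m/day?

0.00604

Flow is perpendicular to layering, so the layers act in series and the equivalent K is the thickness-weighted harmonic mean.
Total thickness L = 1.37 + 2.83 + 12.7 + 10.6 = 27.50 m.
Σ(b_i/K_i) = 1.37/24.6 + 2.83/3.61 + 12.7/0.666 + 10.6/0.00234 = 4550 d.
K_eq = L / Σ(b_i/K_i) = 27.50 / 4550 = 0.006044 m/day.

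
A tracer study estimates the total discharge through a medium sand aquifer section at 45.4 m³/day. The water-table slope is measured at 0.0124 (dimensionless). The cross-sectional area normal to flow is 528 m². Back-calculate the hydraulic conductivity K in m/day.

6.93

Hydraulic gradient i = 0.0124.
From Q = K·A·i, K = Q / (A·i) = 45.4 / (528.0 × 0.01240) = 6.934 m/day.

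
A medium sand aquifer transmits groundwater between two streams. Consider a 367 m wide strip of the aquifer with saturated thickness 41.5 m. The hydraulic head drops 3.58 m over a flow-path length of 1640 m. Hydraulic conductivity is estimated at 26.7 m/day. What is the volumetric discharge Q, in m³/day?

888

Cross-sectional area A = 367 × 41.5 = 15230 m².
Hydraulic gradient i = Δh / L = 3.58 / 1640 = 0.002183.
Darcy's law: Q = K · A · i = 26.70 × 15230 × 0.002183 = 887.7 m³/day.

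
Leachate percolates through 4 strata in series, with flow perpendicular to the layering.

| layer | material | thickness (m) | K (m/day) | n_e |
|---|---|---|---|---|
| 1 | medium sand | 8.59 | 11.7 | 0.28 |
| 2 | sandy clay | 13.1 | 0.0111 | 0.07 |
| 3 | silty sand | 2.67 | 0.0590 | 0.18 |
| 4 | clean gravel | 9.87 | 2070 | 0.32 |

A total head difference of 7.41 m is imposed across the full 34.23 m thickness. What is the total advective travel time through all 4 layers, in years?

3.15

With flow normal to the layers, continuity requires the same specific discharge q through every layer.
Σ(b_i/K_i) = 8.59/11.7 + 13.1/0.0111 + 2.67/0.0590 + 9.87/2070 = 1226 d.
q = Δh / Σ(b_i/K_i) = 7.41 / 1226 = 0.006043 m/day.
In each layer the seepage velocity is v_i = q/n_i, so the layer transit time is t_i = b_i·n_i / q:
  layer 1 (medium sand): t_1 = 8.59 × 0.28 / 0.006043 = 398.0 d
  layer 2 (sandy clay): t_2 = 13.1 × 0.07 / 0.006043 = 151.7 d
  layer 3 (silty sand): t_3 = 2.67 × 0.18 / 0.006043 = 79.53 d
  layer 4 (clean gravel): t_4 = 9.87 × 0.32 / 0.006043 = 522.6 d
Total t = Σ t_i = 1152 days = 3.154 years.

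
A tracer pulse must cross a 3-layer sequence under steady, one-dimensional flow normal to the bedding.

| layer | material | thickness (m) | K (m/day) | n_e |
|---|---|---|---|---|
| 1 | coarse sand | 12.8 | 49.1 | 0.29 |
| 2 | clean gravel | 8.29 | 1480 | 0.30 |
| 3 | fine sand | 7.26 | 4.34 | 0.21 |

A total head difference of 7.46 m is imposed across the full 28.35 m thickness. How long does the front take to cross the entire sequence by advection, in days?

With flow normal to the layers, continuity requires the same specific discharge q through every layer.
Σ(b_i/K_i) = 12.8/49.1 + 8.29/1480 + 7.26/4.34 = 1.939 d.
q = Δh / Σ(b_i/K_i) = 7.46 / 1.939 = 3.847 m/day.
In each layer the seepage velocity is v_i = q/n_i, so the layer transit time is t_i = b_i·n_i / q:
  layer 1 (coarse sand): t_1 = 12.8 × 0.29 / 3.847 = 0.9649 d
  layer 2 (clean gravel): t_2 = 8.29 × 0.30 / 3.847 = 0.6465 d
  layer 3 (fine sand): t_3 = 7.26 × 0.21 / 3.847 = 0.3963 d
Total t = Σ t_i = 2.008 days.

2.01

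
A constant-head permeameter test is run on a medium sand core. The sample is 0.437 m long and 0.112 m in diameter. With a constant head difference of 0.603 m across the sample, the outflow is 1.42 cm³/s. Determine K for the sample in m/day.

9.02

Cross-sectional area A = π·(d/2)² = π × (0.112/2)² = 0.009852 m².
Convert discharge: 1.42 cm³/s = 1.420e-06 m³/s.
Darcy's law rearranged: K = Q·L / (A·Δh) = 1.420e-06 × 0.437 / (0.009852 × 0.603) = 0.0001045 m/s = 9.025 m/day.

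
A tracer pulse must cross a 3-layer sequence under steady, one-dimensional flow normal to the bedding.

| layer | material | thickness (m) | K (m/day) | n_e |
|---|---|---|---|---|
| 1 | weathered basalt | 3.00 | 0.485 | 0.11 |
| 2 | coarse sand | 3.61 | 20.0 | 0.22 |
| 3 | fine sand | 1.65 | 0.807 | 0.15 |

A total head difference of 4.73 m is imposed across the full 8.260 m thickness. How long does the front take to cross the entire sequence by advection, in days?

With flow normal to the layers, continuity requires the same specific discharge q through every layer.
Σ(b_i/K_i) = 3.00/0.485 + 3.61/20.0 + 1.65/0.807 = 8.411 d.
q = Δh / Σ(b_i/K_i) = 4.73 / 8.411 = 0.5624 m/day.
In each layer the seepage velocity is v_i = q/n_i, so the layer transit time is t_i = b_i·n_i / q:
  layer 1 (weathered basalt): t_1 = 3.00 × 0.11 / 0.5624 = 0.5868 d
  layer 2 (coarse sand): t_2 = 3.61 × 0.22 / 0.5624 = 1.412 d
  layer 3 (fine sand): t_3 = 1.65 × 0.15 / 0.5624 = 0.4401 d
Total t = Σ t_i = 2.439 days.

2.44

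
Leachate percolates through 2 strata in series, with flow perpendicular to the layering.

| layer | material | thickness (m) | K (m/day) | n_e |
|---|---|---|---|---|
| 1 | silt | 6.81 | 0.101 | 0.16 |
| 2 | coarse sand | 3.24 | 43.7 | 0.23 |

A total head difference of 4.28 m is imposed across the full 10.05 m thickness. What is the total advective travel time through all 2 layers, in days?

28.9

With flow normal to the layers, continuity requires the same specific discharge q through every layer.
Σ(b_i/K_i) = 6.81/0.101 + 3.24/43.7 = 67.50 d.
q = Δh / Σ(b_i/K_i) = 4.28 / 67.50 = 0.06341 m/day.
In each layer the seepage velocity is v_i = q/n_i, so the layer transit time is t_i = b_i·n_i / q:
  layer 1 (silt): t_1 = 6.81 × 0.16 / 0.06341 = 17.18 d
  layer 2 (coarse sand): t_2 = 3.24 × 0.23 / 0.06341 = 11.75 d
Total t = Σ t_i = 28.94 days.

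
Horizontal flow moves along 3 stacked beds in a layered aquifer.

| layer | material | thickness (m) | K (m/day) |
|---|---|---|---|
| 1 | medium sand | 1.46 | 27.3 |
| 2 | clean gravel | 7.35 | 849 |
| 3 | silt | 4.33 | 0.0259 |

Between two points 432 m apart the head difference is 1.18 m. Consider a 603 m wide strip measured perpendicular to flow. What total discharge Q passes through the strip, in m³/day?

Flow is parallel to layering, so each bed carries its own Darcy discharge and the transmissivities add.
Σ(K_i·b_i) = 27.3×1.46 + 849×7.35 + 0.0259×4.33 = 6280 m²/day.
Hydraulic gradient i = Δh / L = 1.18 / 432 = 0.002731.
Q = Σ(K_i·b_i) · W · i = 6280 × 603 × 0.002731 = 10344 m³/day.

10300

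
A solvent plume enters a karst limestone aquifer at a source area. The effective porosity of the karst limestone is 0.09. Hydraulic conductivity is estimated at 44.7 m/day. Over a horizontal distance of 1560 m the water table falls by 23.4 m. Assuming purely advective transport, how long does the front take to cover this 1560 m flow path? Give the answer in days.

Hydraulic gradient i = Δh / L = 23.4 / 1560 = 0.01500.
Darcy flux q = K · i = 44.70 × 0.01500 = 0.6705 m/day.
Seepage velocity v = q / n_e = 0.6705 / 0.09 = 7.450 m/day.
Travel time t = L / v = 1560 / 7.450 = 209.4 days.

209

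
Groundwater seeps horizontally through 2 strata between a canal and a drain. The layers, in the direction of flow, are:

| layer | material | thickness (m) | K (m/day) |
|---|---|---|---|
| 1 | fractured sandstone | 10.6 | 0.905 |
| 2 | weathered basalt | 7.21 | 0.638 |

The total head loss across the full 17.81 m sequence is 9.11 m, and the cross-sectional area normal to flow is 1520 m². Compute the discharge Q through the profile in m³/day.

Flow is perpendicular to layering, so the layers act in series and the equivalent K is the thickness-weighted harmonic mean.
Total thickness L = 10.6 + 7.21 = 17.81 m.
Σ(b_i/K_i) = 10.6/0.905 + 7.21/0.638 = 23.01 d.
K_eq = L / Σ(b_i/K_i) = 17.81 / 23.01 = 0.7739 m/day.
Q = K_eq · A · (Δh/L) = 0.7739 × 1520 × (9.11/17.81) = 601.7 m³/day.

602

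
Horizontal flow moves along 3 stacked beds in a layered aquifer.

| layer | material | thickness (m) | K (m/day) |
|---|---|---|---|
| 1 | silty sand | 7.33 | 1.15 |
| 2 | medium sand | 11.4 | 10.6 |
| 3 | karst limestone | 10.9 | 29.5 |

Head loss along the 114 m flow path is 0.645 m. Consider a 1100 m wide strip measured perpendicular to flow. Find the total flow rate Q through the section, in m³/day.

Flow is parallel to layering, so each bed carries its own Darcy discharge and the transmissivities add.
Σ(K_i·b_i) = 1.15×7.33 + 10.6×11.4 + 29.5×10.9 = 450.8 m²/day.
Hydraulic gradient i = Δh / L = 0.645 / 114 = 0.005658.
Q = Σ(K_i·b_i) · W · i = 450.8 × 1100 × 0.005658 = 2806 m³/day.

2810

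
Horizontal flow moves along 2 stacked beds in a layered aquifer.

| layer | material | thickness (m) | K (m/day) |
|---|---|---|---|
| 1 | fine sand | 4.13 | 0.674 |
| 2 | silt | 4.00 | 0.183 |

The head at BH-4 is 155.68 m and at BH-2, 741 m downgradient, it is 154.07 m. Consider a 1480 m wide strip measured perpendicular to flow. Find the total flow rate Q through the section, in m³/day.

Flow is parallel to layering, so each bed carries its own Darcy discharge and the transmissivities add.
Σ(K_i·b_i) = 0.674×4.13 + 0.183×4.00 = 3.516 m²/day.
Hydraulic gradient i = (155.68 − 154.07) / 741 = 1.61 / 741 = 0.002173.
Q = Σ(K_i·b_i) · W · i = 3.516 × 1480 × 0.002173 = 11.31 m³/day.

11.3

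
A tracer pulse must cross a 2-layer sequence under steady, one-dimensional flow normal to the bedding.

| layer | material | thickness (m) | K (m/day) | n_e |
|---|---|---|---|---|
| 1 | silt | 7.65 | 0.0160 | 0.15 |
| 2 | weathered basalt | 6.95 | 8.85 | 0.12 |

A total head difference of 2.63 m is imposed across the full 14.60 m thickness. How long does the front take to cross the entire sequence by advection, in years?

0.988

With flow normal to the layers, continuity requires the same specific discharge q through every layer.
Σ(b_i/K_i) = 7.65/0.0160 + 6.95/8.85 = 478.9 d.
q = Δh / Σ(b_i/K_i) = 2.63 / 478.9 = 0.005492 m/day.
In each layer the seepage velocity is v_i = q/n_i, so the layer transit time is t_i = b_i·n_i / q:
  layer 1 (silt): t_1 = 7.65 × 0.15 / 0.005492 = 209.0 d
  layer 2 (weathered basalt): t_2 = 6.95 × 0.12 / 0.005492 = 151.9 d
Total t = Σ t_i = 360.8 days = 0.9879 years.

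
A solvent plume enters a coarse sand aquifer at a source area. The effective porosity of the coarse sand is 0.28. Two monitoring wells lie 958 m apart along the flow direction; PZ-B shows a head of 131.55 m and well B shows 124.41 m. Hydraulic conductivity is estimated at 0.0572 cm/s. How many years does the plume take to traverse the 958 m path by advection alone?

1.99

Convert K: 0.0572 cm/s × 864 = 49.42 m/day.
Hydraulic gradient i = (131.55 − 124.41) / 958 = 7.14 / 958 = 0.007453.
Darcy flux q = K · i = 49.42 × 0.007453 = 0.3683 m/day.
Seepage velocity v = q / n_e = 0.3683 / 0.28 = 1.315 m/day.
Travel time t = L / v = 958 / 1.315 = 728.3 days = 1.994 years.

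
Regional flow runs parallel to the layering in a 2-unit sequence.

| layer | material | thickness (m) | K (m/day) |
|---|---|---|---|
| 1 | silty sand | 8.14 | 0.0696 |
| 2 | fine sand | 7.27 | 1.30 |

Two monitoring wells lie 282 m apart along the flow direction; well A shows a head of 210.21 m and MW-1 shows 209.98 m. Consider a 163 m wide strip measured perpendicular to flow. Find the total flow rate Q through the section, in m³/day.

Flow is parallel to layering, so each bed carries its own Darcy discharge and the transmissivities add.
Σ(K_i·b_i) = 0.0696×8.14 + 1.30×7.27 = 10.02 m²/day.
Hydraulic gradient i = (210.21 − 209.98) / 282 = 0.23 / 282 = 0.0008156.
Q = Σ(K_i·b_i) · W · i = 10.02 × 163 × 0.0008156 = 1.332 m³/day.

1.33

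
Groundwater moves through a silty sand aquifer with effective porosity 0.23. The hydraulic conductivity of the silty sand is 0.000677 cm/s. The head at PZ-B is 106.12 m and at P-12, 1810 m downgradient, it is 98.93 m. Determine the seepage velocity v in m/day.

0.0101

Convert K: 0.000677 cm/s × 864 = 0.5849 m/day.
Hydraulic gradient i = (106.12 − 98.93) / 1810 = 7.19 / 1810 = 0.003972.
Darcy flux q = K · i = 0.5849 × 0.003972 = 0.002324 m/day.
Seepage velocity v = q / n_e = 0.002324 / 0.23 = 0.01010 m/day.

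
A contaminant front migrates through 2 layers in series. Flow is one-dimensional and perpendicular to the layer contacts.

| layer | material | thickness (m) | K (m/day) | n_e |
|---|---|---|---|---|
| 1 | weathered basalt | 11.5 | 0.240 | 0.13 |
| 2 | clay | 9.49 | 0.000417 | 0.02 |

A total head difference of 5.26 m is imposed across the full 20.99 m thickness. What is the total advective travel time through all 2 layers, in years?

20.0

With flow normal to the layers, continuity requires the same specific discharge q through every layer.
Σ(b_i/K_i) = 11.5/0.240 + 9.49/0.000417 = 22806 d.
q = Δh / Σ(b_i/K_i) = 5.26 / 22806 = 0.0002306 m/day.
In each layer the seepage velocity is v_i = q/n_i, so the layer transit time is t_i = b_i·n_i / q:
  layer 1 (weathered basalt): t_1 = 11.5 × 0.13 / 0.0002306 = 6482 d
  layer 2 (clay): t_2 = 9.49 × 0.02 / 0.0002306 = 822.9 d
Total t = Σ t_i = 7305 days = 20.00 years.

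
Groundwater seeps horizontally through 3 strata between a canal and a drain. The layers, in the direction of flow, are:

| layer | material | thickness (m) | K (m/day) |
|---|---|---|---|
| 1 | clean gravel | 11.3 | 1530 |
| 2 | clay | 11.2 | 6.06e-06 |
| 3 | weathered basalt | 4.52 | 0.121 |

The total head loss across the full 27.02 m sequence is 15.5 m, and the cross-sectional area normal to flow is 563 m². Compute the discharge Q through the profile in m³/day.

Flow is perpendicular to layering, so the layers act in series and the equivalent K is the thickness-weighted harmonic mean.
Total thickness L = 11.3 + 11.2 + 4.52 = 27.02 m.
Σ(b_i/K_i) = 11.3/1530 + 11.2/6.06e-06 + 4.52/0.121 = 1.848e+06 d.
K_eq = L / Σ(b_i/K_i) = 27.02 / 1.848e+06 = 1.462e-05 m/day.
Q = K_eq · A · (Δh/L) = 1.462e-05 × 563 × (15.5/27.02) = 0.004722 m³/day.

0.00472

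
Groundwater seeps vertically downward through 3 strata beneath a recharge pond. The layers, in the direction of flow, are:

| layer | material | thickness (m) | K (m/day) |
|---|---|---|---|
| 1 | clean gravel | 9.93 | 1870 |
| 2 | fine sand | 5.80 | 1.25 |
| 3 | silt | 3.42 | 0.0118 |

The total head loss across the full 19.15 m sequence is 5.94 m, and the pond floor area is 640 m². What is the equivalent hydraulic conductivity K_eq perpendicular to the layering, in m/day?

Flow is perpendicular to layering, so the layers act in series and the equivalent K is the thickness-weighted harmonic mean.
Total thickness L = 9.93 + 5.80 + 3.42 = 19.15 m.
Σ(b_i/K_i) = 9.93/1870 + 5.80/1.25 + 3.42/0.0118 = 294.5 d.
K_eq = L / Σ(b_i/K_i) = 19.15 / 294.5 = 0.06503 m/day.

0.0650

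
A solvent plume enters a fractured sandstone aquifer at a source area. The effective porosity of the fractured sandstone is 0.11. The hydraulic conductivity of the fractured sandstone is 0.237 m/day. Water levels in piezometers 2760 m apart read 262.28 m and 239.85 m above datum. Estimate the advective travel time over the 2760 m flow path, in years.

432

Hydraulic gradient i = (262.28 − 239.85) / 2760 = 22.43 / 2760 = 0.008127.
Darcy flux q = K · i = 0.2370 × 0.008127 = 0.001926 m/day.
Seepage velocity v = q / n_e = 0.001926 / 0.11 = 0.01751 m/day.
Travel time t = L / v = 2760 / 0.01751 = 1.576e+05 days = 431.6 years.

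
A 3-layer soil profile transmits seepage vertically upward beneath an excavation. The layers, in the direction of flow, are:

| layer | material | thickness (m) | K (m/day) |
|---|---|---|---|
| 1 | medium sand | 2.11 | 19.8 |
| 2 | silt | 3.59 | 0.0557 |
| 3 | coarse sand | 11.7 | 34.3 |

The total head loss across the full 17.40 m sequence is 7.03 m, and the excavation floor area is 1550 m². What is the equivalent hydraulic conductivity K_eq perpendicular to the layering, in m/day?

Flow is perpendicular to layering, so the layers act in series and the equivalent K is the thickness-weighted harmonic mean.
Total thickness L = 2.11 + 3.59 + 11.7 = 17.40 m.
Σ(b_i/K_i) = 2.11/19.8 + 3.59/0.0557 + 11.7/34.3 = 64.90 d.
K_eq = L / Σ(b_i/K_i) = 17.40 / 64.90 = 0.2681 m/day.

0.268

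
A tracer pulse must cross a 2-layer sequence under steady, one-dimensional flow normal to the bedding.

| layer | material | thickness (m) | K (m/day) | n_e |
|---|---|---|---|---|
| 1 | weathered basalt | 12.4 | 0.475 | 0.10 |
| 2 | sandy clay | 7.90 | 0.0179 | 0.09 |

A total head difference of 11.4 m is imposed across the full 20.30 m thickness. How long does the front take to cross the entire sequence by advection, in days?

80.0

With flow normal to the layers, continuity requires the same specific discharge q through every layer.
Σ(b_i/K_i) = 12.4/0.475 + 7.90/0.0179 = 467.4 d.
q = Δh / Σ(b_i/K_i) = 11.4 / 467.4 = 0.02439 m/day.
In each layer the seepage velocity is v_i = q/n_i, so the layer transit time is t_i = b_i·n_i / q:
  layer 1 (weathered basalt): t_1 = 12.4 × 0.10 / 0.02439 = 50.85 d
  layer 2 (sandy clay): t_2 = 7.90 × 0.09 / 0.02439 = 29.15 d
Total t = Σ t_i = 80.00 days.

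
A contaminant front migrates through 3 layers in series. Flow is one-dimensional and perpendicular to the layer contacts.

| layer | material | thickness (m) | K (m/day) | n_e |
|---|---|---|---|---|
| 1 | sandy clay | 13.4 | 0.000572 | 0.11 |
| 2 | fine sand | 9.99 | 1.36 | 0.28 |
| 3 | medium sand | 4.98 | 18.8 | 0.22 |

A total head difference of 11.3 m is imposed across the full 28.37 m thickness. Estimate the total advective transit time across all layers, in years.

With flow normal to the layers, continuity requires the same specific discharge q through every layer.
Σ(b_i/K_i) = 13.4/0.000572 + 9.99/1.36 + 4.98/18.8 = 23434 d.
q = Δh / Σ(b_i/K_i) = 11.3 / 23434 = 0.0004822 m/day.
In each layer the seepage velocity is v_i = q/n_i, so the layer transit time is t_i = b_i·n_i / q:
  layer 1 (sandy clay): t_1 = 13.4 × 0.11 / 0.0004822 = 3057 d
  layer 2 (fine sand): t_2 = 9.99 × 0.28 / 0.0004822 = 5801 d
  layer 3 (medium sand): t_3 = 4.98 × 0.22 / 0.0004822 = 2272 d
Total t = Σ t_i = 11130 days = 30.47 years.

30.5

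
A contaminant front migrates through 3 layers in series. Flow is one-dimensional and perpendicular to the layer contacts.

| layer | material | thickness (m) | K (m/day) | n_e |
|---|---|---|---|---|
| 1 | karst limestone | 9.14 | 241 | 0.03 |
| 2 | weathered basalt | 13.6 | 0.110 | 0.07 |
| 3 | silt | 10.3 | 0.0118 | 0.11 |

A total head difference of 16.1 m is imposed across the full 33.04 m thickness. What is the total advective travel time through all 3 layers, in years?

0.400

With flow normal to the layers, continuity requires the same specific discharge q through every layer.
Σ(b_i/K_i) = 9.14/241 + 13.6/0.110 + 10.3/0.0118 = 996.6 d.
q = Δh / Σ(b_i/K_i) = 16.1 / 996.6 = 0.01616 m/day.
In each layer the seepage velocity is v_i = q/n_i, so the layer transit time is t_i = b_i·n_i / q:
  layer 1 (karst limestone): t_1 = 9.14 × 0.03 / 0.01616 = 16.97 d
  layer 2 (weathered basalt): t_2 = 13.6 × 0.07 / 0.01616 = 58.93 d
  layer 3 (silt): t_3 = 10.3 × 0.11 / 0.01616 = 70.13 d
Total t = Σ t_i = 146.0 days = 0.3998 years.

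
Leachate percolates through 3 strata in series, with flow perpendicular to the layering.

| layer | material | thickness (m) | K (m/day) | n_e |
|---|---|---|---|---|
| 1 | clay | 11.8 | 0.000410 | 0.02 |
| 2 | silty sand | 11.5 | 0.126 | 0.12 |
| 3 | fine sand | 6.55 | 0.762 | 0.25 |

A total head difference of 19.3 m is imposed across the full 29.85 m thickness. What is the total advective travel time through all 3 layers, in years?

With flow normal to the layers, continuity requires the same specific discharge q through every layer.
Σ(b_i/K_i) = 11.8/0.000410 + 11.5/0.126 + 6.55/0.762 = 28880 d.
q = Δh / Σ(b_i/K_i) = 19.3 / 28880 = 0.0006683 m/day.
In each layer the seepage velocity is v_i = q/n_i, so the layer transit time is t_i = b_i·n_i / q:
  layer 1 (clay): t_1 = 11.8 × 0.02 / 0.0006683 = 353.1 d
  layer 2 (silty sand): t_2 = 11.5 × 0.12 / 0.0006683 = 2065 d
  layer 3 (fine sand): t_3 = 6.55 × 0.25 / 0.0006683 = 2450 d
Total t = Σ t_i = 4869 days = 13.33 years.

13.3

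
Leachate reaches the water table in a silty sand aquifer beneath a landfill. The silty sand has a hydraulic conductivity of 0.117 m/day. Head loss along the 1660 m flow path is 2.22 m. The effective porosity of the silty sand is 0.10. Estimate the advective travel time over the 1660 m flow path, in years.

2900

Hydraulic gradient i = Δh / L = 2.22 / 1660 = 0.001337.
Darcy flux q = K · i = 0.1170 × 0.001337 = 0.0001565 m/day.
Seepage velocity v = q / n_e = 0.0001565 / 0.10 = 0.001565 m/day.
Travel time t = L / v = 1660 / 0.001565 = 1.061e+06 days = 2905 years.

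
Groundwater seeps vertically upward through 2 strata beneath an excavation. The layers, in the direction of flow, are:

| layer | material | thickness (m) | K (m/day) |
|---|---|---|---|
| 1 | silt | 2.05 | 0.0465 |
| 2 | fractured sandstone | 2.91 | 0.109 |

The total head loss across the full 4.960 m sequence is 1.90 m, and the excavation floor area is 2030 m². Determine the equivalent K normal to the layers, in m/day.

0.0701

Flow is perpendicular to layering, so the layers act in series and the equivalent K is the thickness-weighted harmonic mean.
Total thickness L = 2.05 + 2.91 = 4.960 m.
Σ(b_i/K_i) = 2.05/0.0465 + 2.91/0.109 = 70.78 d.
K_eq = L / Σ(b_i/K_i) = 4.960 / 70.78 = 0.07007 m/day.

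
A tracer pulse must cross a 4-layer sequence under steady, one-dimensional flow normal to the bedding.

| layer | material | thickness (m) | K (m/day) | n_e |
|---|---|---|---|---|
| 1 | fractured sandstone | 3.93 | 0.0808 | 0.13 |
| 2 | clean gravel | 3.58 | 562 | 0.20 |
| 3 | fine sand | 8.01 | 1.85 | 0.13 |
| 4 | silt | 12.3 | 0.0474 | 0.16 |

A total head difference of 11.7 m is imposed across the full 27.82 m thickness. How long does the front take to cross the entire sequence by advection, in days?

With flow normal to the layers, continuity requires the same specific discharge q through every layer.
Σ(b_i/K_i) = 3.93/0.0808 + 3.58/562 + 8.01/1.85 + 12.3/0.0474 = 312.5 d.
q = Δh / Σ(b_i/K_i) = 11.7 / 312.5 = 0.03744 m/day.
In each layer the seepage velocity is v_i = q/n_i, so the layer transit time is t_i = b_i·n_i / q:
  layer 1 (fractured sandstone): t_1 = 3.93 × 0.13 / 0.03744 = 13.64 d
  layer 2 (clean gravel): t_2 = 3.58 × 0.20 / 0.03744 = 19.12 d
  layer 3 (fine sand): t_3 = 8.01 × 0.13 / 0.03744 = 27.81 d
  layer 4 (silt): t_4 = 12.3 × 0.16 / 0.03744 = 52.56 d
Total t = Σ t_i = 113.1 days.

113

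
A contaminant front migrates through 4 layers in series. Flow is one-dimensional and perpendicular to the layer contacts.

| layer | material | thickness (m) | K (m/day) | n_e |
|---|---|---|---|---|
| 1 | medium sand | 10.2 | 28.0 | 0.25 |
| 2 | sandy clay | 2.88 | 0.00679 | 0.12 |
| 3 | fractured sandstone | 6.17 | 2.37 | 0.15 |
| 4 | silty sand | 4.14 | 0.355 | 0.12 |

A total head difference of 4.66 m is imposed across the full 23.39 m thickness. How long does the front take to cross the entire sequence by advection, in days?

407

With flow normal to the layers, continuity requires the same specific discharge q through every layer.
Σ(b_i/K_i) = 10.2/28.0 + 2.88/0.00679 + 6.17/2.37 + 4.14/0.355 = 438.8 d.
q = Δh / Σ(b_i/K_i) = 4.66 / 438.8 = 0.01062 m/day.
In each layer the seepage velocity is v_i = q/n_i, so the layer transit time is t_i = b_i·n_i / q:
  layer 1 (medium sand): t_1 = 10.2 × 0.25 / 0.01062 = 240.1 d
  layer 2 (sandy clay): t_2 = 2.88 × 0.12 / 0.01062 = 32.54 d
  layer 3 (fractured sandstone): t_3 = 6.17 × 0.15 / 0.01062 = 87.14 d
  layer 4 (silty sand): t_4 = 4.14 × 0.12 / 0.01062 = 46.78 d
Total t = Σ t_i = 406.6 days.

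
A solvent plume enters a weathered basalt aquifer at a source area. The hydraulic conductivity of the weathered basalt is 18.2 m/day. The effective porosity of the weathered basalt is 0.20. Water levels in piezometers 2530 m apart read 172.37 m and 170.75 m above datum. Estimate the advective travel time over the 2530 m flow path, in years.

119

Hydraulic gradient i = (172.37 − 170.75) / 2530 = 1.62 / 2530 = 0.0006403.
Darcy flux q = K · i = 18.20 × 0.0006403 = 0.01165 m/day.
Seepage velocity v = q / n_e = 0.01165 / 0.20 = 0.05827 m/day.
Travel time t = L / v = 2530 / 0.05827 = 43419 days = 118.9 years.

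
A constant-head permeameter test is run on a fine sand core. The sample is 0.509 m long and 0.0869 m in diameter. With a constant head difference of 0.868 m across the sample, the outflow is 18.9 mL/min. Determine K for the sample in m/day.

Cross-sectional area A = π·(d/2)² = π × (0.0869/2)² = 0.005931 m².
Convert discharge: 18.9 mL/min = 3.150e-07 m³/s.
Darcy's law rearranged: K = Q·L / (A·Δh) = 3.150e-07 × 0.509 / (0.005931 × 0.868) = 3.114e-05 m/s = 2.691 m/day.

2.69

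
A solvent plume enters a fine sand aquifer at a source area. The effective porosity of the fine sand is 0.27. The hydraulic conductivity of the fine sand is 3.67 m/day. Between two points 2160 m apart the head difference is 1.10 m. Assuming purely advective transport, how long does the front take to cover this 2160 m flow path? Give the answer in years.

Hydraulic gradient i = Δh / L = 1.10 / 2160 = 0.0005093.
Darcy flux q = K · i = 3.670 × 0.0005093 = 0.001869 m/day.
Seepage velocity v = q / n_e = 0.001869 / 0.27 = 0.006922 m/day.
Travel time t = L / v = 2160 / 0.006922 = 3.120e+05 days = 854.3 years.

854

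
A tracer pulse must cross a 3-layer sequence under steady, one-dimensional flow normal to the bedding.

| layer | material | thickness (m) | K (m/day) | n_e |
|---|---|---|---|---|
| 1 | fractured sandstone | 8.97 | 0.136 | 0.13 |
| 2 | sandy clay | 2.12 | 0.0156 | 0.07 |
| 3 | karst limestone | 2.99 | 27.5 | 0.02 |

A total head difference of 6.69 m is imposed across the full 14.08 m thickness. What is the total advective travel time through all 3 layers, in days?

41.5

With flow normal to the layers, continuity requires the same specific discharge q through every layer.
Σ(b_i/K_i) = 8.97/0.136 + 2.12/0.0156 + 2.99/27.5 = 202.0 d.
q = Δh / Σ(b_i/K_i) = 6.69 / 202.0 = 0.03313 m/day.
In each layer the seepage velocity is v_i = q/n_i, so the layer transit time is t_i = b_i·n_i / q:
  layer 1 (fractured sandstone): t_1 = 8.97 × 0.13 / 0.03313 = 35.20 d
  layer 2 (sandy clay): t_2 = 2.12 × 0.07 / 0.03313 = 4.480 d
  layer 3 (karst limestone): t_3 = 2.99 × 0.02 / 0.03313 = 1.805 d
Total t = Σ t_i = 41.49 days.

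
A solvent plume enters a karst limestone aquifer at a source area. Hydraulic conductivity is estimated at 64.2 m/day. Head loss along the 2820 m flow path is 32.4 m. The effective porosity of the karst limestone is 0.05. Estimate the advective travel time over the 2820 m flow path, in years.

0.523

Hydraulic gradient i = Δh / L = 32.4 / 2820 = 0.01149.
Darcy flux q = K · i = 64.20 × 0.01149 = 0.7376 m/day.
Seepage velocity v = q / n_e = 0.7376 / 0.05 = 14.75 m/day.
Travel time t = L / v = 2820 / 14.75 = 191.2 days = 0.5234 years.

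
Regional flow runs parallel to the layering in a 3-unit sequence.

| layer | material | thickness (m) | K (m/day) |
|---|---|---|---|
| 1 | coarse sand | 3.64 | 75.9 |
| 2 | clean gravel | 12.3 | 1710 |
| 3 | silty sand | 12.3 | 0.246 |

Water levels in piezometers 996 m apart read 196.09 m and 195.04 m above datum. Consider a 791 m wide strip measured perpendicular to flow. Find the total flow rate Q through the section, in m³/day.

17800

Flow is parallel to layering, so each bed carries its own Darcy discharge and the transmissivities add.
Σ(K_i·b_i) = 75.9×3.64 + 1710×12.3 + 0.246×12.3 = 21312 m²/day.
Hydraulic gradient i = (196.09 − 195.04) / 996 = 1.05 / 996 = 0.001054.
Q = Σ(K_i·b_i) · W · i = 21312 × 791 × 0.001054 = 17772 m³/day.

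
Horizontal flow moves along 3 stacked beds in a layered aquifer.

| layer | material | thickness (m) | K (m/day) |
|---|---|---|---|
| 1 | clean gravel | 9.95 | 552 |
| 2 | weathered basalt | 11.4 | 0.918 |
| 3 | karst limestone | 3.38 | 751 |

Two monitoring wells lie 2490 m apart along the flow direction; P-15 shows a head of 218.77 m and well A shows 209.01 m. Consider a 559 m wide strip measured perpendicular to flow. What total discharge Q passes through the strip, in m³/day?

Flow is parallel to layering, so each bed carries its own Darcy discharge and the transmissivities add.
Σ(K_i·b_i) = 552×9.95 + 0.918×11.4 + 751×3.38 = 8041 m²/day.
Hydraulic gradient i = (218.77 − 209.01) / 2490 = 9.76 / 2490 = 0.003920.
Q = Σ(K_i·b_i) · W · i = 8041 × 559 × 0.003920 = 17619 m³/day.

17600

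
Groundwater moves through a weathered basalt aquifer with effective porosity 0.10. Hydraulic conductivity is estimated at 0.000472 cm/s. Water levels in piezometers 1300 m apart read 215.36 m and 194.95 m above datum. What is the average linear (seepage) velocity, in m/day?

Convert K: 0.000472 cm/s × 864 = 0.4078 m/day.
Hydraulic gradient i = (215.36 − 194.95) / 1300 = 20.41 / 1300 = 0.01570.
Darcy flux q = K · i = 0.4078 × 0.01570 = 0.006403 m/day.
Seepage velocity v = q / n_e = 0.006403 / 0.10 = 0.06403 m/day.

0.0640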